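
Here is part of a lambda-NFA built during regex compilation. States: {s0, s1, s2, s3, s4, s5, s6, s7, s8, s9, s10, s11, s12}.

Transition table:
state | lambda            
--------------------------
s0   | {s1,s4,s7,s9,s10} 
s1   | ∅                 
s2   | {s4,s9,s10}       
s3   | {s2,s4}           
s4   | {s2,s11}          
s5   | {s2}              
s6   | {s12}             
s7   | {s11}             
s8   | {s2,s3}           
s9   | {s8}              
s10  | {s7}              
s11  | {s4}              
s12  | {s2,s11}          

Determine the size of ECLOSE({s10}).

Start with {s10}.
From s10 via lambda: add s7.
From s7 via lambda: add s11.
From s11 via lambda: add s4.
From s4 via lambda: add s2.
From s2 via lambda: add s9.
From s9 via lambda: add s8.
From s8 via lambda: add s3.
lambda-closure = {s2, s3, s4, s7, s8, s9, s10, s11}, which has 8 states.

8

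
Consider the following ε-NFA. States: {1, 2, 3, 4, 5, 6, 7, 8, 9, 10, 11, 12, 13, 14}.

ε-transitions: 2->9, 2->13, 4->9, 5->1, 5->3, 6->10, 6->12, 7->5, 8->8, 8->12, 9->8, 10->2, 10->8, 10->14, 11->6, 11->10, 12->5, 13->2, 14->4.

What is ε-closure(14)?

{1, 3, 4, 5, 8, 9, 12, 14}

Start with {14}.
From 14 via ε: add 4.
From 4 via ε: add 9.
From 9 via ε: add 8.
From 8 via ε: add 12.
From 12 via ε: add 5.
From 5 via ε: add 1, 3.
No new states can be added; the closed set is {1, 3, 4, 5, 8, 9, 12, 14}.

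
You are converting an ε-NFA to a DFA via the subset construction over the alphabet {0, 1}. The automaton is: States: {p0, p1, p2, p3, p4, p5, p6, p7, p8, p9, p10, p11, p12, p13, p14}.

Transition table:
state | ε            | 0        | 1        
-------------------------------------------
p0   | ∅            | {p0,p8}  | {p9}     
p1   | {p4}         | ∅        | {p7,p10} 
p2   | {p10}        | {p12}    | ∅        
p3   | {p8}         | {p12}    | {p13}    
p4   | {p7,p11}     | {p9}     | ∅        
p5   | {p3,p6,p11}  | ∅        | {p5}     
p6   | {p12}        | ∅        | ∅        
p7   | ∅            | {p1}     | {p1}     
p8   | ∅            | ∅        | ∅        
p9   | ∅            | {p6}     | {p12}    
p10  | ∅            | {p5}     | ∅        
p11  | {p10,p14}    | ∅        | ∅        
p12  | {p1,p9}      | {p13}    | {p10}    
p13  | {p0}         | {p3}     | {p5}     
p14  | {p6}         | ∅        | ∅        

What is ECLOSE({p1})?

Start with {p1}.
From p1 via ε: add p4.
From p4 via ε: add p7, p11.
From p11 via ε: add p10, p14.
From p14 via ε: add p6.
From p6 via ε: add p12.
From p12 via ε: add p9.
No new states can be added; the closed set is {p1, p4, p6, p7, p9, p10, p11, p12, p14}.

{p1, p4, p6, p7, p9, p10, p11, p12, p14}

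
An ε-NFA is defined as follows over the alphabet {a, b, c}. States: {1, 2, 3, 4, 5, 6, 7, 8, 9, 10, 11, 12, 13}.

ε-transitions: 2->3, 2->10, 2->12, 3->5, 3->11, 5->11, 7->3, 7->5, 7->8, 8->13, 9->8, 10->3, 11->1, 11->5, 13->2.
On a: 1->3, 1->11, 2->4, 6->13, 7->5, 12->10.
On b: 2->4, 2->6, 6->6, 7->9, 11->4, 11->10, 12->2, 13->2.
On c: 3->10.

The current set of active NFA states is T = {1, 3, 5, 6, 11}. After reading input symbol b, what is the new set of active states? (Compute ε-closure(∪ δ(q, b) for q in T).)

{1, 3, 4, 5, 6, 10, 11}

6 on b → {6}.
11 on b → {4, 10}.
No b-transition from 1, 3, 5.
Union after reading b: {4, 6, 10}.
Now take the ε-closure:
From 10 via ε: add 3.
From 3 via ε: add 5, 11.
From 11 via ε: add 1.
No new states can be added; the closed set is {1, 3, 4, 5, 6, 10, 11}.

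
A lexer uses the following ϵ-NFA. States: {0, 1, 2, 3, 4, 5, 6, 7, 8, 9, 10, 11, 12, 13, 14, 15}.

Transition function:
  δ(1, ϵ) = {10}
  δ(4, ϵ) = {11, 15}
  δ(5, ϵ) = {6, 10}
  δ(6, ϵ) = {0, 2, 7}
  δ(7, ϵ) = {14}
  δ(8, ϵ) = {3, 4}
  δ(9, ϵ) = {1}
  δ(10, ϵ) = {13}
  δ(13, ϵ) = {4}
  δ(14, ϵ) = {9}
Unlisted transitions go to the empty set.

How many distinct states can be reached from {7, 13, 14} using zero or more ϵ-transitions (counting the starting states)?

9

Start with {7, 13, 14}.
From 13 via ϵ: add 4.
From 14 via ϵ: add 9.
From 4 via ϵ: add 11, 15.
From 9 via ϵ: add 1.
From 1 via ϵ: add 10.
ϵ-closure = {1, 4, 7, 9, 10, 11, 13, 14, 15}, which has 9 states.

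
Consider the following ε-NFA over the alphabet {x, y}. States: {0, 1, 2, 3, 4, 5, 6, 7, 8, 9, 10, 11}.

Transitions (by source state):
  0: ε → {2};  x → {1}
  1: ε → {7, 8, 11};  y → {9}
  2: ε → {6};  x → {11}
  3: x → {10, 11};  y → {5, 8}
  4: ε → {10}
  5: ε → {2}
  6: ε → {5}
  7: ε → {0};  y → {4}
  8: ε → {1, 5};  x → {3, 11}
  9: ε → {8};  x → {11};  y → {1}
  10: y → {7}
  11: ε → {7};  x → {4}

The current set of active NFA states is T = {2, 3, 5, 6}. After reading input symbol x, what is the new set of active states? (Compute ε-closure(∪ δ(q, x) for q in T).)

2 on x → {11}.
3 on x → {10, 11}.
No x-transition from 5, 6.
Union after reading x: {10, 11}.
Now take the ε-closure:
From 11 via ε: add 7.
From 7 via ε: add 0.
From 0 via ε: add 2.
From 2 via ε: add 6.
From 6 via ε: add 5.
No new states can be added; the closed set is {0, 2, 5, 6, 7, 10, 11}.

{0, 2, 5, 6, 7, 10, 11}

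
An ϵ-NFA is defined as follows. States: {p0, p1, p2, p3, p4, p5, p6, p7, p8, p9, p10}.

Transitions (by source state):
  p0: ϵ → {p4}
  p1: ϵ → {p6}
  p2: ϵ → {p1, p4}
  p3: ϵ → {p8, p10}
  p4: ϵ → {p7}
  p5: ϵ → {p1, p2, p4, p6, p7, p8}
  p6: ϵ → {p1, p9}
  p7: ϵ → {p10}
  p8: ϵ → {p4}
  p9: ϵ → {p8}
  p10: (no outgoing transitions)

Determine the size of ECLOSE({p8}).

4

Start with {p8}.
From p8 via ϵ: add p4.
From p4 via ϵ: add p7.
From p7 via ϵ: add p10.
ϵ-closure = {p4, p7, p8, p10}, which has 4 states.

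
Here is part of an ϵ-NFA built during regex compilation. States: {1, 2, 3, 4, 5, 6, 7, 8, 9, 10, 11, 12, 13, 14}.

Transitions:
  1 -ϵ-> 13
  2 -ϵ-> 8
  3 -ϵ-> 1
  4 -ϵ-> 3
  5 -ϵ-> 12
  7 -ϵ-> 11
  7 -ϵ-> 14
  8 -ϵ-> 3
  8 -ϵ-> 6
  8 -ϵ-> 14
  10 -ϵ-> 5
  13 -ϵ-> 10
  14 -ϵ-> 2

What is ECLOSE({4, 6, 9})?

Start with {4, 6, 9}.
From 4 via ϵ: add 3.
From 3 via ϵ: add 1.
From 1 via ϵ: add 13.
From 13 via ϵ: add 10.
From 10 via ϵ: add 5.
From 5 via ϵ: add 12.
No new states can be added; the closed set is {1, 3, 4, 5, 6, 9, 10, 12, 13}.

{1, 3, 4, 5, 6, 9, 10, 12, 13}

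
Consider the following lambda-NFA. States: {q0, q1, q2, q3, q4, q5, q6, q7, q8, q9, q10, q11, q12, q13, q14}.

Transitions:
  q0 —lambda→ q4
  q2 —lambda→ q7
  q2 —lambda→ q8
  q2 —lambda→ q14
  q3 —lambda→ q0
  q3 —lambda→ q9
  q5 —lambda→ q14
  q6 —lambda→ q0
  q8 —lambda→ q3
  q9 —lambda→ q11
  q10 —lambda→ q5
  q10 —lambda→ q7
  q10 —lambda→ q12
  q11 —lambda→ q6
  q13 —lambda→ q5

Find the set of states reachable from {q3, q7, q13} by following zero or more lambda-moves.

{q0, q3, q4, q5, q6, q7, q9, q11, q13, q14}

Start with {q3, q7, q13}.
From q3 via lambda: add q0, q9.
From q13 via lambda: add q5.
From q0 via lambda: add q4.
From q5 via lambda: add q14.
From q9 via lambda: add q11.
From q11 via lambda: add q6.
No new states can be added; the closed set is {q0, q3, q4, q5, q6, q7, q9, q11, q13, q14}.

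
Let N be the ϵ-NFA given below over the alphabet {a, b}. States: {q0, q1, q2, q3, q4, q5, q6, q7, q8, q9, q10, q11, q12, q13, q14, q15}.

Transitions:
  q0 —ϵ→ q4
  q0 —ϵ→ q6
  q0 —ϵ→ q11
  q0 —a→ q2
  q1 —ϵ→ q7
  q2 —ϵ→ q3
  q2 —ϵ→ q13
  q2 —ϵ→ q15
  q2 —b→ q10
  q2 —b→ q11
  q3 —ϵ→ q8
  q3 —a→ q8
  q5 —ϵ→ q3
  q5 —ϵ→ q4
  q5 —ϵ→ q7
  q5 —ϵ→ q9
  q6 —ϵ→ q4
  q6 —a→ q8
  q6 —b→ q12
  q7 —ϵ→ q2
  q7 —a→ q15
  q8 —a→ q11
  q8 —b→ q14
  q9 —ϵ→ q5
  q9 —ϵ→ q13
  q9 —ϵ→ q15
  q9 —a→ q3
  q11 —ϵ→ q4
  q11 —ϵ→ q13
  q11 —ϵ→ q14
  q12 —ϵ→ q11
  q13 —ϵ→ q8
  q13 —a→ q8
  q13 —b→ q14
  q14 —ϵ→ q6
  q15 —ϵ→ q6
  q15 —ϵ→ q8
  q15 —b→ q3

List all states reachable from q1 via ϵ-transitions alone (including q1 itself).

Start with {q1}.
From q1 via ϵ: add q7.
From q7 via ϵ: add q2.
From q2 via ϵ: add q3, q13, q15.
From q3 via ϵ: add q8.
From q15 via ϵ: add q6.
From q6 via ϵ: add q4.
No new states can be added; the closed set is {q1, q2, q3, q4, q6, q7, q8, q13, q15}.

{q1, q2, q3, q4, q6, q7, q8, q13, q15}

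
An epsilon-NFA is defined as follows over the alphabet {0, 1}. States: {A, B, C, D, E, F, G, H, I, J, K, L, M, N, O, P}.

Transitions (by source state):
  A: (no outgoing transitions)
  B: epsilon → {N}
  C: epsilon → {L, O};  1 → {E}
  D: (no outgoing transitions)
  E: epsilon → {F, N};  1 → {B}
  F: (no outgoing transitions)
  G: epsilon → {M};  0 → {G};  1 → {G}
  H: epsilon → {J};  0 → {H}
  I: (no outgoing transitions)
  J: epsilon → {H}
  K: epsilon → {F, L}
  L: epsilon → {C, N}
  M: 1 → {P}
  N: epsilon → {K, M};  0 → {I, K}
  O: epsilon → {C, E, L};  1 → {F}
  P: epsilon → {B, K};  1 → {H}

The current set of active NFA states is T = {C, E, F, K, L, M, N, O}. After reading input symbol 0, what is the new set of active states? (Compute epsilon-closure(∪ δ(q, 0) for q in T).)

N on 0 → {I, K}.
No 0-transition from C, E, F, K, L, M, O.
Union after reading 0: {I, K}.
Now take the epsilon-closure:
From K via epsilon: add F, L.
From L via epsilon: add C, N.
From C via epsilon: add O.
From N via epsilon: add M.
From O via epsilon: add E.
No new states can be added; the closed set is {C, E, F, I, K, L, M, N, O}.

{C, E, F, I, K, L, M, N, O}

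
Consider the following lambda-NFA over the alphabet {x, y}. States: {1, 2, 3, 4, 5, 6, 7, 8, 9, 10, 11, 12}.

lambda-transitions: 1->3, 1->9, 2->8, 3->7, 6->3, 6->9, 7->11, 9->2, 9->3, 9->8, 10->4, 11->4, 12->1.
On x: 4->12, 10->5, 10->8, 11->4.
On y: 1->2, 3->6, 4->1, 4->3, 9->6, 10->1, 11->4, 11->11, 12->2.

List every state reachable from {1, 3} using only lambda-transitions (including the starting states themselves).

Start with {1, 3}.
From 1 via lambda: add 9.
From 3 via lambda: add 7.
From 7 via lambda: add 11.
From 9 via lambda: add 2, 8.
From 11 via lambda: add 4.
No new states can be added; the closed set is {1, 2, 3, 4, 7, 8, 9, 11}.

{1, 2, 3, 4, 7, 8, 9, 11}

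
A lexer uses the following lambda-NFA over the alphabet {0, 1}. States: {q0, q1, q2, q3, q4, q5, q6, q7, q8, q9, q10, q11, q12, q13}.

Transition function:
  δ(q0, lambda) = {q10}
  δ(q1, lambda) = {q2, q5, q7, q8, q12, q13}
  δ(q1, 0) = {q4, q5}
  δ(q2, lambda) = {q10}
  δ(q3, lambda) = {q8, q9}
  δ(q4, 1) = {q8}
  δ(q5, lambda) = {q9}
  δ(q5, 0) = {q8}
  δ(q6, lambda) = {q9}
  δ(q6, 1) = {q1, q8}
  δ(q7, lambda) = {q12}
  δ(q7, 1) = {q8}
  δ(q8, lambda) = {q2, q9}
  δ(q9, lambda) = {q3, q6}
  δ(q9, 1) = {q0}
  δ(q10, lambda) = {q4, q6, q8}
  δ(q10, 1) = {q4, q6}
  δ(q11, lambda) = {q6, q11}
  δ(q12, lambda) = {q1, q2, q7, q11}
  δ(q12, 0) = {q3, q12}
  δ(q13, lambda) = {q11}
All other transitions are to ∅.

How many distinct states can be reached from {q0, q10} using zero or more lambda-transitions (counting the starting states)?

Start with {q0, q10}.
From q10 via lambda: add q4, q6, q8.
From q6 via lambda: add q9.
From q8 via lambda: add q2.
From q9 via lambda: add q3.
lambda-closure = {q0, q2, q3, q4, q6, q8, q9, q10}, which has 8 states.

8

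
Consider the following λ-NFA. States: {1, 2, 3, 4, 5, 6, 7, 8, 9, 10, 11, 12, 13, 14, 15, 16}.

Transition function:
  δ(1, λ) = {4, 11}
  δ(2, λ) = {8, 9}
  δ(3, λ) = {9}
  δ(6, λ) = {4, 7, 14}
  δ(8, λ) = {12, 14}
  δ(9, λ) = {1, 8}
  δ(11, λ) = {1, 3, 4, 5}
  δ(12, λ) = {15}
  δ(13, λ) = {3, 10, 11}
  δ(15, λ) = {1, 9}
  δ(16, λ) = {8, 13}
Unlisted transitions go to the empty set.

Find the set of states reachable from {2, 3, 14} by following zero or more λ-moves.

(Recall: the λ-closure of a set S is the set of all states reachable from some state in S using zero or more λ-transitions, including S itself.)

Start with {2, 3, 14}.
From 2 via λ: add 8, 9.
From 8 via λ: add 12.
From 9 via λ: add 1.
From 1 via λ: add 4, 11.
From 12 via λ: add 15.
From 11 via λ: add 5.
No new states can be added; the closed set is {1, 2, 3, 4, 5, 8, 9, 11, 12, 14, 15}.

{1, 2, 3, 4, 5, 8, 9, 11, 12, 14, 15}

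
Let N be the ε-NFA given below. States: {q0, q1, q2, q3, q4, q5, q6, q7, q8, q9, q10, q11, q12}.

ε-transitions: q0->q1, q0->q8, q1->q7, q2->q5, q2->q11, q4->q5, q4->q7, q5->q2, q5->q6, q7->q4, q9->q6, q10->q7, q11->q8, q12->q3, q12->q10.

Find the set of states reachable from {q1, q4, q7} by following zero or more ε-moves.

Start with {q1, q4, q7}.
From q4 via ε: add q5.
From q5 via ε: add q2, q6.
From q2 via ε: add q11.
From q11 via ε: add q8.
No new states can be added; the closed set is {q1, q2, q4, q5, q6, q7, q8, q11}.

{q1, q2, q4, q5, q6, q7, q8, q11}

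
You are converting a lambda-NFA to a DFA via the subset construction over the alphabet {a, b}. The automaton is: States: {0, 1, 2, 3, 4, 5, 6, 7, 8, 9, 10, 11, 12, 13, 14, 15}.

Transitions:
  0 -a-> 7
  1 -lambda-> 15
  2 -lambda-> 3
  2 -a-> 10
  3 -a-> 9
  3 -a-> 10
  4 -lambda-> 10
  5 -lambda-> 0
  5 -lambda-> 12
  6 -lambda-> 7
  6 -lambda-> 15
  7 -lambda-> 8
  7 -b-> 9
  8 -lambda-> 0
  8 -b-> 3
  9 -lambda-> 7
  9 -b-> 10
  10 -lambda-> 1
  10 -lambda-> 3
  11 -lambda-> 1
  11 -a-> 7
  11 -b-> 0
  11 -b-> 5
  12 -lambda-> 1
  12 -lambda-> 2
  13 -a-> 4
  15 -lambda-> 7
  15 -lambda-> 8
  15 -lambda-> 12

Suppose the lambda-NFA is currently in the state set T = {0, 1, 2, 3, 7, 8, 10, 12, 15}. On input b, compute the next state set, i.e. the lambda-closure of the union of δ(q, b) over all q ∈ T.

7 on b → {9}.
8 on b → {3}.
No b-transition from 0, 1, 2, 3, 10, 12, 15.
Union after reading b: {3, 9}.
Now take the lambda-closure:
From 9 via lambda: add 7.
From 7 via lambda: add 8.
From 8 via lambda: add 0.
No new states can be added; the closed set is {0, 3, 7, 8, 9}.

{0, 3, 7, 8, 9}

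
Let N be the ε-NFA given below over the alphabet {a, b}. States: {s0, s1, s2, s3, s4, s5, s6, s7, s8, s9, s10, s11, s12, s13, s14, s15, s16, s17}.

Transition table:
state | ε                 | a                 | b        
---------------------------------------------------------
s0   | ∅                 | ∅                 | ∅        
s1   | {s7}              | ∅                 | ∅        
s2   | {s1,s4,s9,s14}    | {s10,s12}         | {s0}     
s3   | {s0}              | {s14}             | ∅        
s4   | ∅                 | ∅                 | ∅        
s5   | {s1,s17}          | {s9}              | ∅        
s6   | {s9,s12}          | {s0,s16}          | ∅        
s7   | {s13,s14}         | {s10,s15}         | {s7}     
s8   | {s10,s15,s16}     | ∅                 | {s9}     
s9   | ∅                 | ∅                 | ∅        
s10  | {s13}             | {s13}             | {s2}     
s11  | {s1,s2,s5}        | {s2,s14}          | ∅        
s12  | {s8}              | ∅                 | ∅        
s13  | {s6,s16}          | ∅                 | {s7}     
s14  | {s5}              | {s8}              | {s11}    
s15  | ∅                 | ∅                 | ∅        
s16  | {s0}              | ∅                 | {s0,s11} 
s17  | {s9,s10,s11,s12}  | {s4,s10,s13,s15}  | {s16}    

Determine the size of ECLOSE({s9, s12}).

Start with {s9, s12}.
From s12 via ε: add s8.
From s8 via ε: add s10, s15, s16.
From s10 via ε: add s13.
From s16 via ε: add s0.
From s13 via ε: add s6.
ε-closure = {s0, s6, s8, s9, s10, s12, s13, s15, s16}, which has 9 states.

9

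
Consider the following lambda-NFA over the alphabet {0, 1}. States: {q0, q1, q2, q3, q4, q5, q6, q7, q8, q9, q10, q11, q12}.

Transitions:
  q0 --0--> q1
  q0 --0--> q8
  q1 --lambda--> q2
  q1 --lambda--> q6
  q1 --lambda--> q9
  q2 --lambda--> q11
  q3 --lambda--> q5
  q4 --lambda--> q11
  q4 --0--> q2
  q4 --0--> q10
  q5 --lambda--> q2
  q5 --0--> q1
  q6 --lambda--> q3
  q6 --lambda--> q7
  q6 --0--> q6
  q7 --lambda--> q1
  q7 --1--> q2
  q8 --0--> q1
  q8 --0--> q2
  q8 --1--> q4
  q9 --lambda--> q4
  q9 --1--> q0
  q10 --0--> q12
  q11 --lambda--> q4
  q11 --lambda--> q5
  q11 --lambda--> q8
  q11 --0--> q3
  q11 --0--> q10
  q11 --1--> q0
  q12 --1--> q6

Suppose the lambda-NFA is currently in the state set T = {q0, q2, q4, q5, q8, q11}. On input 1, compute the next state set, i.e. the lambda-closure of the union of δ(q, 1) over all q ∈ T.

{q0, q2, q4, q5, q8, q11}

q8 on 1 → {q4}.
q11 on 1 → {q0}.
No 1-transition from q0, q2, q4, q5.
Union after reading 1: {q0, q4}.
Now take the lambda-closure:
From q4 via lambda: add q11.
From q11 via lambda: add q5, q8.
From q5 via lambda: add q2.
No new states can be added; the closed set is {q0, q2, q4, q5, q8, q11}.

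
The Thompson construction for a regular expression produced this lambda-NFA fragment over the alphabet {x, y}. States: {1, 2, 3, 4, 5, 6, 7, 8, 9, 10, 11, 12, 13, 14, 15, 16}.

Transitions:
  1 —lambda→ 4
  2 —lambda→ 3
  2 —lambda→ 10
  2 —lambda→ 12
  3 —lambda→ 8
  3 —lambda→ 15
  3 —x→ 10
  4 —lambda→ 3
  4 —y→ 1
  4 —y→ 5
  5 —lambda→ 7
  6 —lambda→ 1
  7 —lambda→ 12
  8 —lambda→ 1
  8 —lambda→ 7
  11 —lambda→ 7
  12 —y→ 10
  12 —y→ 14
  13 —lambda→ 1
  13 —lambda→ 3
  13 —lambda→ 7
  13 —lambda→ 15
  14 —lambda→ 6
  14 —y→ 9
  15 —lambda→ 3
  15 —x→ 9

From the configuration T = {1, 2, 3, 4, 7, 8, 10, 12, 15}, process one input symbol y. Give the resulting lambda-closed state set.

4 on y → {1, 5}.
12 on y → {10, 14}.
No y-transition from 1, 2, 3, 7, 8, 10, 15.
Union after reading y: {1, 5, 10, 14}.
Now take the lambda-closure:
From 1 via lambda: add 4.
From 5 via lambda: add 7.
From 14 via lambda: add 6.
From 4 via lambda: add 3.
From 7 via lambda: add 12.
From 3 via lambda: add 8, 15.
No new states can be added; the closed set is {1, 3, 4, 5, 6, 7, 8, 10, 12, 14, 15}.

{1, 3, 4, 5, 6, 7, 8, 10, 12, 14, 15}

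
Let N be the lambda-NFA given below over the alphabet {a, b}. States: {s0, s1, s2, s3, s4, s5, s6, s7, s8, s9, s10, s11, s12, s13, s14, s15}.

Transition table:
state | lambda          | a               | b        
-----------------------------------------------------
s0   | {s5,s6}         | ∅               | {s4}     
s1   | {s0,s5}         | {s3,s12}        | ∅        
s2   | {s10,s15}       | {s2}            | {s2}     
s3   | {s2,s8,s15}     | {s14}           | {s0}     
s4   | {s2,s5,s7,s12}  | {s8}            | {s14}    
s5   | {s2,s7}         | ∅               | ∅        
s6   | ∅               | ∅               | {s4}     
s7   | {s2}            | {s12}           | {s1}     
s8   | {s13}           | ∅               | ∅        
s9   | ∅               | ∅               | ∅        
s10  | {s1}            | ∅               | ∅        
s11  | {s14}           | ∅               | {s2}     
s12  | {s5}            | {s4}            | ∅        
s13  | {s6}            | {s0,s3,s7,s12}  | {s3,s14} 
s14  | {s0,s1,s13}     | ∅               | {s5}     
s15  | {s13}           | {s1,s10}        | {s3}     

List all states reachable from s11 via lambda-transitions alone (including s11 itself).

Start with {s11}.
From s11 via lambda: add s14.
From s14 via lambda: add s0, s1, s13.
From s0 via lambda: add s5, s6.
From s5 via lambda: add s2, s7.
From s2 via lambda: add s10, s15.
No new states can be added; the closed set is {s0, s1, s2, s5, s6, s7, s10, s11, s13, s14, s15}.

{s0, s1, s2, s5, s6, s7, s10, s11, s13, s14, s15}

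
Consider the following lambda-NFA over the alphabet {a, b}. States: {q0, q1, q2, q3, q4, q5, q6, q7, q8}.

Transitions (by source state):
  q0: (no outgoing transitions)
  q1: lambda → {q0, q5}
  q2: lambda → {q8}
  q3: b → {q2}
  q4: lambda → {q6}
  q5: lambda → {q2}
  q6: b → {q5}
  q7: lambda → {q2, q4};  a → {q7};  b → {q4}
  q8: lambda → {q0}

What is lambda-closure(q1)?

{q0, q1, q2, q5, q8}

Start with {q1}.
From q1 via lambda: add q0, q5.
From q5 via lambda: add q2.
From q2 via lambda: add q8.
No new states can be added; the closed set is {q0, q1, q2, q5, q8}.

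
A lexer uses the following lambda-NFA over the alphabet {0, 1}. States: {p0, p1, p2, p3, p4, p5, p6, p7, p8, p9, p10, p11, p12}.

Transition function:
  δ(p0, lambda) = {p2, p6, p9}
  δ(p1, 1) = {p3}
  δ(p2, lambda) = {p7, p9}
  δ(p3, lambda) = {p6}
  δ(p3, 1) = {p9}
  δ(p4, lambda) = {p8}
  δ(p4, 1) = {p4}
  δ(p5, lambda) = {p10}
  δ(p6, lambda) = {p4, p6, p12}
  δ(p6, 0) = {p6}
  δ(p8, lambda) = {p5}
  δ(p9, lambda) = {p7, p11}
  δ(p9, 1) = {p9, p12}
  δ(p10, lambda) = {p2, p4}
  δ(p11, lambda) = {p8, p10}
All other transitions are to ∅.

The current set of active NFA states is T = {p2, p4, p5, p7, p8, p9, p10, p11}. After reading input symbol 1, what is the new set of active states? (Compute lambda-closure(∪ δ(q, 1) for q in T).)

{p2, p4, p5, p7, p8, p9, p10, p11, p12}

p4 on 1 → {p4}.
p9 on 1 → {p9, p12}.
No 1-transition from p2, p5, p7, p8, p10, p11.
Union after reading 1: {p4, p9, p12}.
Now take the lambda-closure:
From p4 via lambda: add p8.
From p9 via lambda: add p7, p11.
From p8 via lambda: add p5.
From p11 via lambda: add p10.
From p10 via lambda: add p2.
No new states can be added; the closed set is {p2, p4, p5, p7, p8, p9, p10, p11, p12}.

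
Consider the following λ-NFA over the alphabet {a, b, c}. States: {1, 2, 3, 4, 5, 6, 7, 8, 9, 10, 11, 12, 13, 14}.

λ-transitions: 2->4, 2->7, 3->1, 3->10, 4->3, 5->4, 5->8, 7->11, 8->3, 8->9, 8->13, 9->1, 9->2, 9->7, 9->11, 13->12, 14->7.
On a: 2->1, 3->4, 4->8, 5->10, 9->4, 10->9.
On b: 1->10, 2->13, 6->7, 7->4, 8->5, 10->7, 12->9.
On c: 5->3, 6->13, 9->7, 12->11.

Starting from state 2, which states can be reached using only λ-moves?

Start with {2}.
From 2 via λ: add 4, 7.
From 4 via λ: add 3.
From 7 via λ: add 11.
From 3 via λ: add 1, 10.
No new states can be added; the closed set is {1, 2, 3, 4, 7, 10, 11}.

{1, 2, 3, 4, 7, 10, 11}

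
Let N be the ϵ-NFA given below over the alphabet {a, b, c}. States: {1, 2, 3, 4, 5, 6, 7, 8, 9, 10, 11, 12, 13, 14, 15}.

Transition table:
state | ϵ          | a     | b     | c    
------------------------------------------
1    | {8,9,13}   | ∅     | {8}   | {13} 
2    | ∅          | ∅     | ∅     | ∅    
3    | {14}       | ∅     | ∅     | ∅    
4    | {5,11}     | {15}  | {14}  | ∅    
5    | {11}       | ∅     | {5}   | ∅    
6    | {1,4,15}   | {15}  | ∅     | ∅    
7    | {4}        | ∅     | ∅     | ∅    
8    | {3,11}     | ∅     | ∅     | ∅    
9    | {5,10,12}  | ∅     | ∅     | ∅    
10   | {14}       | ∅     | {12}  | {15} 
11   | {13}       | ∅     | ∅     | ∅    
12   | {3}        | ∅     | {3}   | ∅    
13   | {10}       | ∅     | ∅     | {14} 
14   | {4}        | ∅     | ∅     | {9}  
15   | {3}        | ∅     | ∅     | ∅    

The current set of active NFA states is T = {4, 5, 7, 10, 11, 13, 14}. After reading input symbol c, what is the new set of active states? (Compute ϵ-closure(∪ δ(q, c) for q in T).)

{3, 4, 5, 9, 10, 11, 12, 13, 14, 15}

10 on c → {15}.
13 on c → {14}.
14 on c → {9}.
No c-transition from 4, 5, 7, 11.
Union after reading c: {9, 14, 15}.
Now take the ϵ-closure:
From 9 via ϵ: add 5, 10, 12.
From 14 via ϵ: add 4.
From 15 via ϵ: add 3.
From 4 via ϵ: add 11.
From 11 via ϵ: add 13.
No new states can be added; the closed set is {3, 4, 5, 9, 10, 11, 12, 13, 14, 15}.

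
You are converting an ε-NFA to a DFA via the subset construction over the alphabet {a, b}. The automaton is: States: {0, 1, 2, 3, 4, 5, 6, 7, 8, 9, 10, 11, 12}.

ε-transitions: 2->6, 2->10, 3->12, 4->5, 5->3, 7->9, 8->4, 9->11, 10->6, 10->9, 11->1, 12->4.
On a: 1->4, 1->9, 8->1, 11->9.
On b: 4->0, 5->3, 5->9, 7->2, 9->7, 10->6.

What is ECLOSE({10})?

Start with {10}.
From 10 via ε: add 6, 9.
From 9 via ε: add 11.
From 11 via ε: add 1.
No new states can be added; the closed set is {1, 6, 9, 10, 11}.

{1, 6, 9, 10, 11}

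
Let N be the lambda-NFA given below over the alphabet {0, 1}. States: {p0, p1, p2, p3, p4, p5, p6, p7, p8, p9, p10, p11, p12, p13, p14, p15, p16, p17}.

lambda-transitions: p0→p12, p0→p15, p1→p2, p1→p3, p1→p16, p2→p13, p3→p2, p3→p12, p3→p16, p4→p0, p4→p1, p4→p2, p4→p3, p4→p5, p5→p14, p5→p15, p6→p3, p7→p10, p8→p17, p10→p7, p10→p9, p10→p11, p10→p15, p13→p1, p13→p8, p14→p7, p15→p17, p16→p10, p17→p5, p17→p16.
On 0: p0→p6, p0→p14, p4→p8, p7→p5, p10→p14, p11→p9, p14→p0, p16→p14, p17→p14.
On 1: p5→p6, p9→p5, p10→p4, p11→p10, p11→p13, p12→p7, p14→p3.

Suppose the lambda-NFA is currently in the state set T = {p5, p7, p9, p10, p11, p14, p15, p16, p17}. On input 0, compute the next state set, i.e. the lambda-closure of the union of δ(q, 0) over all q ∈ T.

p7 on 0 → {p5}.
p10 on 0 → {p14}.
p11 on 0 → {p9}.
p14 on 0 → {p0}.
p16 on 0 → {p14}.
p17 on 0 → {p14}.
No 0-transition from p5, p9, p15.
Union after reading 0: {p0, p5, p9, p14}.
Now take the lambda-closure:
From p0 via lambda: add p12, p15.
From p14 via lambda: add p7.
From p7 via lambda: add p10.
From p15 via lambda: add p17.
From p10 via lambda: add p11.
From p17 via lambda: add p16.
No new states can be added; the closed set is {p0, p5, p7, p9, p10, p11, p12, p14, p15, p16, p17}.

{p0, p5, p7, p9, p10, p11, p12, p14, p15, p16, p17}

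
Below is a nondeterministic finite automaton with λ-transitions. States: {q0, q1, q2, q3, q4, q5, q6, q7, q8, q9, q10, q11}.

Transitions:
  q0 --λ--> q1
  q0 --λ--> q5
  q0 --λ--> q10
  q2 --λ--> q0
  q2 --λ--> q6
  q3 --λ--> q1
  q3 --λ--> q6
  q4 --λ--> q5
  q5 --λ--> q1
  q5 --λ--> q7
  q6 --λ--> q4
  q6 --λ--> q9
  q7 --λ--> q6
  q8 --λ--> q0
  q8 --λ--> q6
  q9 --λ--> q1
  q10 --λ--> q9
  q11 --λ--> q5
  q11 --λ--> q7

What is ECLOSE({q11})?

Start with {q11}.
From q11 via λ: add q5, q7.
From q5 via λ: add q1.
From q7 via λ: add q6.
From q6 via λ: add q4, q9.
No new states can be added; the closed set is {q1, q4, q5, q6, q7, q9, q11}.

{q1, q4, q5, q6, q7, q9, q11}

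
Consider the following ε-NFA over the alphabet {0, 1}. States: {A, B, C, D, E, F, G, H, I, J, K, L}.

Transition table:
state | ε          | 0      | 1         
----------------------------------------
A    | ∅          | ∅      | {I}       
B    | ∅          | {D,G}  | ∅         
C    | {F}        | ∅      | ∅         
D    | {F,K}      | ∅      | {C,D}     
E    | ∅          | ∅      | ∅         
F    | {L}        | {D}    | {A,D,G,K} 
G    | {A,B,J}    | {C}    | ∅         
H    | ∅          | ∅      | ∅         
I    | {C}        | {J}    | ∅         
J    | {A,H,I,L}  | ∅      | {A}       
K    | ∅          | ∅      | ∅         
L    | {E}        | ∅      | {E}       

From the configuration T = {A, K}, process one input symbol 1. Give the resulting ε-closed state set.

{C, E, F, I, L}

A on 1 → {I}.
No 1-transition from K.
Union after reading 1: {I}.
Now take the ε-closure:
From I via ε: add C.
From C via ε: add F.
From F via ε: add L.
From L via ε: add E.
No new states can be added; the closed set is {C, E, F, I, L}.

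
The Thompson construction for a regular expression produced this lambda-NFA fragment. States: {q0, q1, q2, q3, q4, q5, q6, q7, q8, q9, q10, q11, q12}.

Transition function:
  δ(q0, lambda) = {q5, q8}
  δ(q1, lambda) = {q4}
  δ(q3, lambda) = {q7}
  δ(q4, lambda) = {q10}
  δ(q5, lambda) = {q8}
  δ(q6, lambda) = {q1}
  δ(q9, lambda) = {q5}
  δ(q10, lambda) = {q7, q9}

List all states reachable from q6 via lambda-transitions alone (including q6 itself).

{q1, q4, q5, q6, q7, q8, q9, q10}

Start with {q6}.
From q6 via lambda: add q1.
From q1 via lambda: add q4.
From q4 via lambda: add q10.
From q10 via lambda: add q7, q9.
From q9 via lambda: add q5.
From q5 via lambda: add q8.
No new states can be added; the closed set is {q1, q4, q5, q6, q7, q8, q9, q10}.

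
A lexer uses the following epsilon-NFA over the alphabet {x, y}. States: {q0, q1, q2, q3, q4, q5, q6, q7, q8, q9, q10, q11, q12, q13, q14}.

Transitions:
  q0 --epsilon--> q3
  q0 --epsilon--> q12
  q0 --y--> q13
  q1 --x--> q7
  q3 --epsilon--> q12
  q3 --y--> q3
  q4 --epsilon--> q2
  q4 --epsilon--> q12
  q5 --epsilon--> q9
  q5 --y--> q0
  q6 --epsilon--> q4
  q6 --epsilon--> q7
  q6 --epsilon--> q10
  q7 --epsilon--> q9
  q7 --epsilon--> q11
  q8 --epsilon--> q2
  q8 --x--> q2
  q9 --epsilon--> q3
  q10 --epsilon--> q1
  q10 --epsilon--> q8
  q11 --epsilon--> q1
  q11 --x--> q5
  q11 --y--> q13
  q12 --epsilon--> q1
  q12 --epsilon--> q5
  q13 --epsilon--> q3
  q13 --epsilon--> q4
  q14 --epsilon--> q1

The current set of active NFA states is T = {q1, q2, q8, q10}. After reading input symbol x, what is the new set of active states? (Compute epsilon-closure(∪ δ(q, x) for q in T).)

q1 on x → {q7}.
q8 on x → {q2}.
No x-transition from q2, q10.
Union after reading x: {q2, q7}.
Now take the epsilon-closure:
From q7 via epsilon: add q9, q11.
From q9 via epsilon: add q3.
From q11 via epsilon: add q1.
From q3 via epsilon: add q12.
From q12 via epsilon: add q5.
No new states can be added; the closed set is {q1, q2, q3, q5, q7, q9, q11, q12}.

{q1, q2, q3, q5, q7, q9, q11, q12}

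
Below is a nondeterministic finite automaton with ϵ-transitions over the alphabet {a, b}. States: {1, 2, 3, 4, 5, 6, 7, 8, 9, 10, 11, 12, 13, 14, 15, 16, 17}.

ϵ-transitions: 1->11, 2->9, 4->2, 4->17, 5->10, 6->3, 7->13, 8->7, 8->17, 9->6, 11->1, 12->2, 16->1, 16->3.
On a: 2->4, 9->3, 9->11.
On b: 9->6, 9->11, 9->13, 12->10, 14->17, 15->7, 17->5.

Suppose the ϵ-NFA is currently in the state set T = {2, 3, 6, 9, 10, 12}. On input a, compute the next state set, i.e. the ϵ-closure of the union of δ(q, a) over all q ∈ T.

{1, 2, 3, 4, 6, 9, 11, 17}

2 on a → {4}.
9 on a → {3, 11}.
No a-transition from 3, 6, 10, 12.
Union after reading a: {3, 4, 11}.
Now take the ϵ-closure:
From 4 via ϵ: add 2, 17.
From 11 via ϵ: add 1.
From 2 via ϵ: add 9.
From 9 via ϵ: add 6.
No new states can be added; the closed set is {1, 2, 3, 4, 6, 9, 11, 17}.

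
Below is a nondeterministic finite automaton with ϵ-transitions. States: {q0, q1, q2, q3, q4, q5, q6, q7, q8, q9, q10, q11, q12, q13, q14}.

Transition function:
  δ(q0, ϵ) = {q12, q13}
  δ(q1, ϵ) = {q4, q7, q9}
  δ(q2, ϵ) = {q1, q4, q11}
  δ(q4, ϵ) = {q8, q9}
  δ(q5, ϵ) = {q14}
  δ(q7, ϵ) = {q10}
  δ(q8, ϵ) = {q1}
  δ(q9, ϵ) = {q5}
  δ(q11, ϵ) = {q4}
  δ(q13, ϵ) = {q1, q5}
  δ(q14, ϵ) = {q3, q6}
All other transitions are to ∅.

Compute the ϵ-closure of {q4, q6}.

{q1, q3, q4, q5, q6, q7, q8, q9, q10, q14}

Start with {q4, q6}.
From q4 via ϵ: add q8, q9.
From q8 via ϵ: add q1.
From q9 via ϵ: add q5.
From q1 via ϵ: add q7.
From q5 via ϵ: add q14.
From q7 via ϵ: add q10.
From q14 via ϵ: add q3.
No new states can be added; the closed set is {q1, q3, q4, q5, q6, q7, q8, q9, q10, q14}.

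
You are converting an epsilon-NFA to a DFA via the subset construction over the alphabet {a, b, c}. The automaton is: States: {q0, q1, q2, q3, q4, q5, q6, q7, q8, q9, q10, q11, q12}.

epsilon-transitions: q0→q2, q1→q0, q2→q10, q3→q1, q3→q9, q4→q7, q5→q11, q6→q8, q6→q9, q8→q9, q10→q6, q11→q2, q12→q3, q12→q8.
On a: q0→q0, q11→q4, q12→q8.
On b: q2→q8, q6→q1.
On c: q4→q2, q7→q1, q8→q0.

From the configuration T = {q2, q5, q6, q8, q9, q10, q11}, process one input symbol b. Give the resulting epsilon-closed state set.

q2 on b → {q8}.
q6 on b → {q1}.
No b-transition from q5, q8, q9, q10, q11.
Union after reading b: {q1, q8}.
Now take the epsilon-closure:
From q1 via epsilon: add q0.
From q8 via epsilon: add q9.
From q0 via epsilon: add q2.
From q2 via epsilon: add q10.
From q10 via epsilon: add q6.
No new states can be added; the closed set is {q0, q1, q2, q6, q8, q9, q10}.

{q0, q1, q2, q6, q8, q9, q10}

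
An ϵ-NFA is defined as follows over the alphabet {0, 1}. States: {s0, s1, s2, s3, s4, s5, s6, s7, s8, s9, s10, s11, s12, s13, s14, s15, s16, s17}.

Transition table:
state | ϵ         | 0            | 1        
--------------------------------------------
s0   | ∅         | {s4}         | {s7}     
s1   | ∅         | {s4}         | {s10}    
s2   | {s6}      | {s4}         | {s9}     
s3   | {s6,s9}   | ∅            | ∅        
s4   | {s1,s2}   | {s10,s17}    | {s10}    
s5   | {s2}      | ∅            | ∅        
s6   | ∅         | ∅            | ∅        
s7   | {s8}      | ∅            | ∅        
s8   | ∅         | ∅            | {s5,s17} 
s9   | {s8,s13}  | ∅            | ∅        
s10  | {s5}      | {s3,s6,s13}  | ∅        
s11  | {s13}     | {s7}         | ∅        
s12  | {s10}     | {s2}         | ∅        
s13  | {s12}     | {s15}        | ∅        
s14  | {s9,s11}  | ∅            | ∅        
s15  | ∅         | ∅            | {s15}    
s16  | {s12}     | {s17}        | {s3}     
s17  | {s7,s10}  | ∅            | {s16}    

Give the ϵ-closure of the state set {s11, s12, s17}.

{s2, s5, s6, s7, s8, s10, s11, s12, s13, s17}

Start with {s11, s12, s17}.
From s11 via ϵ: add s13.
From s12 via ϵ: add s10.
From s17 via ϵ: add s7.
From s7 via ϵ: add s8.
From s10 via ϵ: add s5.
From s5 via ϵ: add s2.
From s2 via ϵ: add s6.
No new states can be added; the closed set is {s2, s5, s6, s7, s8, s10, s11, s12, s13, s17}.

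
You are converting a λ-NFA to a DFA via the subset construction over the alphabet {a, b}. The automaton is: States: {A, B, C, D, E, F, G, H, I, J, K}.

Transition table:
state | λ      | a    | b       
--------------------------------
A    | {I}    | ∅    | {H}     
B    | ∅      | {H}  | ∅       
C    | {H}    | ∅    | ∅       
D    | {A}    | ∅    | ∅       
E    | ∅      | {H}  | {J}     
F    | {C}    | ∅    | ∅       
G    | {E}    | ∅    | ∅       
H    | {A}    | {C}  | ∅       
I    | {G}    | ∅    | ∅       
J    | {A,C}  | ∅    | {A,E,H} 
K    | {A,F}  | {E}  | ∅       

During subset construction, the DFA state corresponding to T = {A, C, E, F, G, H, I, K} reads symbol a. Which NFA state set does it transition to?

E on a → {H}.
H on a → {C}.
K on a → {E}.
No a-transition from A, C, F, G, I.
Union after reading a: {C, E, H}.
Now take the λ-closure:
From H via λ: add A.
From A via λ: add I.
From I via λ: add G.
No new states can be added; the closed set is {A, C, E, G, H, I}.

{A, C, E, G, H, I}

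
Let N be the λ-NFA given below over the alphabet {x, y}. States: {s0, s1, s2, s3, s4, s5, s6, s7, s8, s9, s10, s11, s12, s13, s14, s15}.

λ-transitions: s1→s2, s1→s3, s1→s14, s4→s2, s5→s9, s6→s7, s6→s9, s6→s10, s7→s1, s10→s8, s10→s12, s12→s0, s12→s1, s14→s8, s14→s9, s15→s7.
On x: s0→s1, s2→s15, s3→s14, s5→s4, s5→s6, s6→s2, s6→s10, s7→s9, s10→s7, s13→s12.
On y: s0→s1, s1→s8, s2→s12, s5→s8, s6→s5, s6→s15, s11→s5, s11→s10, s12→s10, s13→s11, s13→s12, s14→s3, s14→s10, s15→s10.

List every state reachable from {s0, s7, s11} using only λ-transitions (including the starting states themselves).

{s0, s1, s2, s3, s7, s8, s9, s11, s14}

Start with {s0, s7, s11}.
From s7 via λ: add s1.
From s1 via λ: add s2, s3, s14.
From s14 via λ: add s8, s9.
No new states can be added; the closed set is {s0, s1, s2, s3, s7, s8, s9, s11, s14}.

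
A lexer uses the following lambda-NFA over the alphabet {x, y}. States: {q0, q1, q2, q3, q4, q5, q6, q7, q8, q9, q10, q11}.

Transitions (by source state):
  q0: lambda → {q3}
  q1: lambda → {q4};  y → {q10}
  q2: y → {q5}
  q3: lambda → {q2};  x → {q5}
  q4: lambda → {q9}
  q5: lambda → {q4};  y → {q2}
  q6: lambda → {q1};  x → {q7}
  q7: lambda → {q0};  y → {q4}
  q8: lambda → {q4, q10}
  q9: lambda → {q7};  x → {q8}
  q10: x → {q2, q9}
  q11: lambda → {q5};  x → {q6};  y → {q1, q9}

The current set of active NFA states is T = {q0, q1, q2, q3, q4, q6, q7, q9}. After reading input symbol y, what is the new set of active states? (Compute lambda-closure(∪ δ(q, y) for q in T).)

{q0, q2, q3, q4, q5, q7, q9, q10}

q1 on y → {q10}.
q2 on y → {q5}.
q7 on y → {q4}.
No y-transition from q0, q3, q4, q6, q9.
Union after reading y: {q4, q5, q10}.
Now take the lambda-closure:
From q4 via lambda: add q9.
From q9 via lambda: add q7.
From q7 via lambda: add q0.
From q0 via lambda: add q3.
From q3 via lambda: add q2.
No new states can be added; the closed set is {q0, q2, q3, q4, q5, q7, q9, q10}.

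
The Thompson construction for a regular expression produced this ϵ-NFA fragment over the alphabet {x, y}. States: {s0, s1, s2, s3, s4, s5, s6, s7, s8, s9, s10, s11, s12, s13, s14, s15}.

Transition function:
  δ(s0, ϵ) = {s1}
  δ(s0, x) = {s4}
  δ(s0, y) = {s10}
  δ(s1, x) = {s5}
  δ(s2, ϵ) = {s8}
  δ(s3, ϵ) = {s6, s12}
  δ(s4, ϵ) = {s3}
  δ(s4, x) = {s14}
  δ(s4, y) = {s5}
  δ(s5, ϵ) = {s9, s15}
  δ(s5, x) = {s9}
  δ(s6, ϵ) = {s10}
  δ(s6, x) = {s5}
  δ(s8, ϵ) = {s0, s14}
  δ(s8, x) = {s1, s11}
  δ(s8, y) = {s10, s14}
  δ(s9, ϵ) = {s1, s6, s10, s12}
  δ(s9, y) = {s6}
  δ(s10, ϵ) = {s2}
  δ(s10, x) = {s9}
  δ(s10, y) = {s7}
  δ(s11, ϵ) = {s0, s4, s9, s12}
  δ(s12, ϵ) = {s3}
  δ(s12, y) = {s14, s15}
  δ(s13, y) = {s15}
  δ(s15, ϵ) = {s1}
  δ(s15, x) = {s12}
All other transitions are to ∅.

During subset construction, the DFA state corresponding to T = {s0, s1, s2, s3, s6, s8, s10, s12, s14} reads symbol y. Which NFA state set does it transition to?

s0 on y → {s10}.
s8 on y → {s10, s14}.
s10 on y → {s7}.
s12 on y → {s14, s15}.
No y-transition from s1, s2, s3, s6, s14.
Union after reading y: {s7, s10, s14, s15}.
Now take the ϵ-closure:
From s10 via ϵ: add s2.
From s15 via ϵ: add s1.
From s2 via ϵ: add s8.
From s8 via ϵ: add s0.
No new states can be added; the closed set is {s0, s1, s2, s7, s8, s10, s14, s15}.

{s0, s1, s2, s7, s8, s10, s14, s15}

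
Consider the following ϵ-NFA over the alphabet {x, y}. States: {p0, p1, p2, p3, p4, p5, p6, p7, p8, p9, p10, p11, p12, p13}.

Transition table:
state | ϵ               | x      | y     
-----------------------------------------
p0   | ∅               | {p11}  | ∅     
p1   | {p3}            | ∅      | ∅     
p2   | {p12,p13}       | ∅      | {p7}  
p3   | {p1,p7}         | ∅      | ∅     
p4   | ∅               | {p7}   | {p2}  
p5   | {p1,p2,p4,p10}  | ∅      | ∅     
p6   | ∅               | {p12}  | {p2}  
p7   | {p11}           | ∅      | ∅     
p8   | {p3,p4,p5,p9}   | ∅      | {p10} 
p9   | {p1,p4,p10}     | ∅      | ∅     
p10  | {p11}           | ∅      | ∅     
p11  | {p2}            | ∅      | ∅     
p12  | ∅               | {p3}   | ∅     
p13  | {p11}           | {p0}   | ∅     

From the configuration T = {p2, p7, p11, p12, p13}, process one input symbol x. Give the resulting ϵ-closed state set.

p12 on x → {p3}.
p13 on x → {p0}.
No x-transition from p2, p7, p11.
Union after reading x: {p0, p3}.
Now take the ϵ-closure:
From p3 via ϵ: add p1, p7.
From p7 via ϵ: add p11.
From p11 via ϵ: add p2.
From p2 via ϵ: add p12, p13.
No new states can be added; the closed set is {p0, p1, p2, p3, p7, p11, p12, p13}.

{p0, p1, p2, p3, p7, p11, p12, p13}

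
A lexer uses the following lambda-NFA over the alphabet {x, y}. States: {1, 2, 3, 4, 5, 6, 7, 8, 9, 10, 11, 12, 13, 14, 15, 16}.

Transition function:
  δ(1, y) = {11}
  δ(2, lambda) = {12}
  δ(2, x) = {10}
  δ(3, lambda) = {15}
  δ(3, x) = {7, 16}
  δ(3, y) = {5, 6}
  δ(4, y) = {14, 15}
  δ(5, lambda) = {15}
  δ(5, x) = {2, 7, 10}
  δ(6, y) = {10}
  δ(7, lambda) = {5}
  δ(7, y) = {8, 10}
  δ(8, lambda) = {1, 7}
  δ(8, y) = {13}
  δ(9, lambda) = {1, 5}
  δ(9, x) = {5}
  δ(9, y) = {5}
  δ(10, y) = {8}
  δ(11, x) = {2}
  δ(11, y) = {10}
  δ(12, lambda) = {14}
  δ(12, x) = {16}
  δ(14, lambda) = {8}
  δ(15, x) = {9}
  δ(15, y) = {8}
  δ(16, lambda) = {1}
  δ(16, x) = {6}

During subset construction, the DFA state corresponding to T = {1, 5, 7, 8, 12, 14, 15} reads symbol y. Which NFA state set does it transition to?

{1, 5, 7, 8, 10, 11, 13, 15}

1 on y → {11}.
7 on y → {8, 10}.
8 on y → {13}.
15 on y → {8}.
No y-transition from 5, 12, 14.
Union after reading y: {8, 10, 11, 13}.
Now take the lambda-closure:
From 8 via lambda: add 1, 7.
From 7 via lambda: add 5.
From 5 via lambda: add 15.
No new states can be added; the closed set is {1, 5, 7, 8, 10, 11, 13, 15}.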